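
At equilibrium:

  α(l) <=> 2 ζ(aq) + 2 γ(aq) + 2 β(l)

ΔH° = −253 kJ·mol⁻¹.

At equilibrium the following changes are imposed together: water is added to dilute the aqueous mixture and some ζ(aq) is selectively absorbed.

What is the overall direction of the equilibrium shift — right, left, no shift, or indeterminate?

Dilution lowers every aqueous concentration by the same factor. Δn_aq = 4 − 0 = +4, so the system shifts toward the side with more dissolved moles — to the right.
Removing ζ (aq), a product, drives the reaction to the right.
All effects act in the same direction — net shift to the right.

right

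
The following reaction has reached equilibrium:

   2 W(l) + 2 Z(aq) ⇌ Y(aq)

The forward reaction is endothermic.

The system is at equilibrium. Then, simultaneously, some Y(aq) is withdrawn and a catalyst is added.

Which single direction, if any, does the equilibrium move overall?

right

Removing Y (aq), a product, drives the reaction to the right.
A catalyst speeds both forward and reverse rates equally; it changes neither Q nor K — no shift from this change.
Only the nonzero effect(s) matter; the net shift is to the right.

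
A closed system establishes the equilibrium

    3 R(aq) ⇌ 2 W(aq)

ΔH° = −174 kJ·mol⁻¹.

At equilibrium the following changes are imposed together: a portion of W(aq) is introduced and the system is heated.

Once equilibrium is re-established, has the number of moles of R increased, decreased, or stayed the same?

Adding W (aq), a product, drives the reaction to the left.
The forward reaction is exothermic. Raising T favours the endothermic direction — shift to the left.
The net shift is to the left. R is a reactant, so its amount increases.

increases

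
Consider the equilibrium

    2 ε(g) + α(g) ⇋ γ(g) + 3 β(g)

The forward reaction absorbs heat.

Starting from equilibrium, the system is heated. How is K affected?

K depends on temperature via the van 't Hoff relation. The forward reaction is endothermic, so raising T increases K.

increases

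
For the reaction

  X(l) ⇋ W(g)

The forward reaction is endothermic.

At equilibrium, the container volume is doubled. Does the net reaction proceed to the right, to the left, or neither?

Gas moles: reactants 0, products 1 (Δn_gas = +1). Expansion shifts the system toward the side with more moles of gas — to the right.

right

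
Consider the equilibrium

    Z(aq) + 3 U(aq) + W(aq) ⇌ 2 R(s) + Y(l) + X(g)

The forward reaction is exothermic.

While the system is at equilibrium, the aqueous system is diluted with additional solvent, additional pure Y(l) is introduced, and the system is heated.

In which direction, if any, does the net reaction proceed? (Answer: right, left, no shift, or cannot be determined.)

left

Dilution lowers every aqueous concentration by the same factor. Δn_aq = 0 − 5 = -5, so the system shifts toward the side with more dissolved moles — to the left.
Y is a pure liquid; its activity is 1 regardless of amount, so Q is unaffected — no shift from this change.
The forward reaction is exothermic. Raising T favours the endothermic direction — shift to the left.
Only the nonzero effect(s) matter; the net shift is to the left.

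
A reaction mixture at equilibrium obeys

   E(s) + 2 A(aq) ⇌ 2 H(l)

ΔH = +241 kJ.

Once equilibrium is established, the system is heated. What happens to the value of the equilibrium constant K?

K depends on temperature via the van 't Hoff relation. The forward reaction is endothermic, so raising T increases K.

increases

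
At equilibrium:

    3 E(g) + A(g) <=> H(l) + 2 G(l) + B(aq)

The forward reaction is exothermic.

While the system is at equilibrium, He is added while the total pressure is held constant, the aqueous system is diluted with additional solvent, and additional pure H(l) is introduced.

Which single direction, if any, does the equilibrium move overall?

cannot be determined

Adding inert gas at constant total pressure expands the volume and lowers every reacting partial pressure. With Δn_gas = 0 − 4 = -4, Q moves away from K toward the side with fewer gas moles, so the system shifts toward the side with more gas moles — to the left.
Dilution lowers every aqueous concentration by the same factor. Δn_aq = 1 − 0 = +1, so the system shifts toward the side with more dissolved moles — to the right.
H is a pure liquid; its activity is 1 regardless of amount, so Q is unaffected — no shift from this change.
The individual effects push in opposite directions; without quantitative information the net direction cannot be determined.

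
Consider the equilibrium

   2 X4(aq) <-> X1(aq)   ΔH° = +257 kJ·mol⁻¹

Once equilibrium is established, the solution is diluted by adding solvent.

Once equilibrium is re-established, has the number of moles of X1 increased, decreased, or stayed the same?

Dilution lowers every aqueous concentration by the same factor. Δn_aq = 1 − 2 = -1, so the system shifts toward the side with more dissolved moles — to the left.
The net shift is to the left. X1 is a product, so its amount decreases.

decreases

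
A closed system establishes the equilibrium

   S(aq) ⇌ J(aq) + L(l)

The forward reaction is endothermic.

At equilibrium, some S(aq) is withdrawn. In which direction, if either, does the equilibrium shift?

left

Removing S (aq), a reactant, drives the reaction to the left.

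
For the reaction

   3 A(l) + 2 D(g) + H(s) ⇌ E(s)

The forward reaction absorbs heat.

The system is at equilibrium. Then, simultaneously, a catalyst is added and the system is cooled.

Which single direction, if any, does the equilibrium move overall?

A catalyst speeds both forward and reverse rates equally; it changes neither Q nor K — no shift from this change.
The forward reaction is endothermic. Lowering T favours the exothermic direction — shift to the left.
Only the nonzero effect(s) matter; the net shift is to the left.

left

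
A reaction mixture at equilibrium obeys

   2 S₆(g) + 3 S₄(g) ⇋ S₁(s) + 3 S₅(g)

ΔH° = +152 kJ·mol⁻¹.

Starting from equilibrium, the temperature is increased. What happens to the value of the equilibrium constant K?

K depends on temperature via the van 't Hoff relation. The forward reaction is endothermic, so raising T increases K.

increases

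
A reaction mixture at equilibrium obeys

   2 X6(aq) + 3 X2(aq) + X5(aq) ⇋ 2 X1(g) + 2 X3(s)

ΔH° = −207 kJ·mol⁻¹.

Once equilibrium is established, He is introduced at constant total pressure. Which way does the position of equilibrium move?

Adding inert gas at constant total pressure expands the volume and lowers every reacting partial pressure. With Δn_gas = 2 − 0 = +2, Q moves away from K toward the side with fewer gas moles, so the system shifts toward the side with more gas moles — to the right.

right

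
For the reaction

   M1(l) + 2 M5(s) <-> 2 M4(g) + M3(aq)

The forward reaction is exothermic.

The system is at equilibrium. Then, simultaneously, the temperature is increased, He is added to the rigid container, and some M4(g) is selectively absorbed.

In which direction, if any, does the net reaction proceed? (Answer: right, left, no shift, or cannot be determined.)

cannot be determined

The forward reaction is exothermic. Raising T favours the endothermic direction — shift to the left.
At constant volume, adding an inert gas leaves every reacting species' partial pressure unchanged, so Q is unchanged — no shift from this change.
Removing M4 (g), a product, drives the reaction to the right.
The individual effects push in opposite directions; without quantitative information the net direction cannot be determined.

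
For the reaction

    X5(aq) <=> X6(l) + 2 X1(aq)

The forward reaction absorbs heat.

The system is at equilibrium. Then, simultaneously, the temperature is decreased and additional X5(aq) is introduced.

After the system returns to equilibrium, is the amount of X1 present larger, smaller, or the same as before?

cannot be determined

The forward reaction is endothermic. Lowering T favours the exothermic direction — shift to the left.
Adding X5 (aq), a reactant, drives the reaction to the right.
The two effects oppose each other, so the net shift — and hence the change in X1 — cannot be determined from the given information.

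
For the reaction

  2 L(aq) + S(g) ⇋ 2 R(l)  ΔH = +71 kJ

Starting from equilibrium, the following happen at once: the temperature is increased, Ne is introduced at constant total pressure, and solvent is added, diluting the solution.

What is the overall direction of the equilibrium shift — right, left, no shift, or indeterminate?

cannot be determined

The forward reaction is endothermic. Raising T favours the endothermic direction — shift to the right.
Adding inert gas at constant total pressure expands the volume and lowers every reacting partial pressure. With Δn_gas = 0 − 1 = -1, Q moves away from K toward the side with fewer gas moles, so the system shifts toward the side with more gas moles — to the left.
Dilution lowers every aqueous concentration by the same factor. Δn_aq = 0 − 2 = -2, so the system shifts toward the side with more dissolved moles — to the left.
The individual effects push in opposite directions; without quantitative information the net direction cannot be determined.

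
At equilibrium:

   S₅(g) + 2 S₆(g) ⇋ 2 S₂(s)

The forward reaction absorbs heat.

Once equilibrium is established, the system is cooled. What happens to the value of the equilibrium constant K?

K depends on temperature via the van 't Hoff relation. The forward reaction is endothermic, so lowering T decreases K.

decreases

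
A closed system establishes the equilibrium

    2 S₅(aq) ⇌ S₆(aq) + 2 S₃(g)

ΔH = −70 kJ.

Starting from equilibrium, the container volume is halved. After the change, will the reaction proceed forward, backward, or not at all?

Gas moles: reactants 0, products 2 (Δn_gas = +2). Compression shifts the system toward the side with fewer moles of gas — to the left.

left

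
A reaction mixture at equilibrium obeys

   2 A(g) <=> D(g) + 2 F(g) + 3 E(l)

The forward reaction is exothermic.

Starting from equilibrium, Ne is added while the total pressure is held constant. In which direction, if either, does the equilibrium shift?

right

Adding inert gas at constant total pressure expands the volume and lowers every reacting partial pressure. With Δn_gas = 3 − 2 = +1, Q moves away from K toward the side with fewer gas moles, so the system shifts toward the side with more gas moles — to the right.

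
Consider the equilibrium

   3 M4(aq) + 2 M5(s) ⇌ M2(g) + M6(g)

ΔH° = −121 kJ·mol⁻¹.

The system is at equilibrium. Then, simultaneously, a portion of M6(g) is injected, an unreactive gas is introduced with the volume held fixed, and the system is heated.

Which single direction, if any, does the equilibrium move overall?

Adding M6 (g), a product, drives the reaction to the left.
At constant volume, adding an inert gas leaves every reacting species' partial pressure unchanged, so Q is unchanged — no shift from this change.
The forward reaction is exothermic. Raising T favours the endothermic direction — shift to the left.
Only the nonzero effect(s) matter; the net shift is to the left.

left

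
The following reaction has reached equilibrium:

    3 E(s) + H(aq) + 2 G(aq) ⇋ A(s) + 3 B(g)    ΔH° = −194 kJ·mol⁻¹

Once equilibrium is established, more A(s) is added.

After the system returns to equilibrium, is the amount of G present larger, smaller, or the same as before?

A is a pure solid; its activity is 1 regardless of amount, so Q is unaffected — no shift from this change.
No net shift occurs, so the amount of G is unchanged.

unchanged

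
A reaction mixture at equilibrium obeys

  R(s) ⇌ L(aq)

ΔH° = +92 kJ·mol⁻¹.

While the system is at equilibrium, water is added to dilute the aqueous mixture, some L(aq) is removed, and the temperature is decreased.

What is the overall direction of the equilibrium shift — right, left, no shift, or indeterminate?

Dilution lowers every aqueous concentration by the same factor. Δn_aq = 1 − 0 = +1, so the system shifts toward the side with more dissolved moles — to the right.
Removing L (aq), a product, drives the reaction to the right.
The forward reaction is endothermic. Lowering T favours the exothermic direction — shift to the left.
The individual effects push in opposite directions; without quantitative information the net direction cannot be determined.

cannot be determined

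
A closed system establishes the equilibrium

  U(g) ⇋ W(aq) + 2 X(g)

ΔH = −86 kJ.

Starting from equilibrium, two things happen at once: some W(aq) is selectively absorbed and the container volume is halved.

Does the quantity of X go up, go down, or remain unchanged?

cannot be determined

Removing W (aq), a product, drives the reaction to the right.
Gas moles: reactants 1, products 2 (Δn_gas = +1). Compression shifts the system toward the side with fewer moles of gas — to the left.
The two effects oppose each other, so the net shift — and hence the change in X — cannot be determined from the given information.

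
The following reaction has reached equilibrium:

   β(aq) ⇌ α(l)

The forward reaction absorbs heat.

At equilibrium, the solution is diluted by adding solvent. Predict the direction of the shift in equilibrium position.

Dilution lowers every aqueous concentration by the same factor. Δn_aq = 0 − 1 = -1, so the system shifts toward the side with more dissolved moles — to the left.

left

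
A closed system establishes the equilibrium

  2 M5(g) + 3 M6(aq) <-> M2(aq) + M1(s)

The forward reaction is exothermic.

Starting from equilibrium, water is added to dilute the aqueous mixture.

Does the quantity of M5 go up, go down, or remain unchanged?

increases

Dilution lowers every aqueous concentration by the same factor. Δn_aq = 1 − 3 = -2, so the system shifts toward the side with more dissolved moles — to the left.
The net shift is to the left. M5 is a reactant, so its amount increases.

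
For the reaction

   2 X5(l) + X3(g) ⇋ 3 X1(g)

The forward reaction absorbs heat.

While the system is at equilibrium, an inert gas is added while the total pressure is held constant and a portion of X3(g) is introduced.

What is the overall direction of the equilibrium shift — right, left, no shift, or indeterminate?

right

Adding inert gas at constant total pressure expands the volume and lowers every reacting partial pressure. With Δn_gas = 3 − 1 = +2, Q moves away from K toward the side with fewer gas moles, so the system shifts toward the side with more gas moles — to the right.
Adding X3 (g), a reactant, drives the reaction to the right.
All effects act in the same direction — net shift to the right.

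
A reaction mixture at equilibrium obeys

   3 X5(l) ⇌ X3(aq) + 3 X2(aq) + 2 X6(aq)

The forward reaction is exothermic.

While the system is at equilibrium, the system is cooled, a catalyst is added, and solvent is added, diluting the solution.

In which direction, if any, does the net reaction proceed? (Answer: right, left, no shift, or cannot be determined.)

right

The forward reaction is exothermic. Lowering T favours the exothermic direction — shift to the right.
A catalyst speeds both forward and reverse rates equally; it changes neither Q nor K — no shift from this change.
Dilution lowers every aqueous concentration by the same factor. Δn_aq = 6 − 0 = +6, so the system shifts toward the side with more dissolved moles — to the right.
Only the nonzero effect(s) matter; the net shift is to the right.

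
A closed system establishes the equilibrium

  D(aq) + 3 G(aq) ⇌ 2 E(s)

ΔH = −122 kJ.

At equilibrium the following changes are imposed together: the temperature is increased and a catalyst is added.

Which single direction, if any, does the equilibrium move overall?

left

The forward reaction is exothermic. Raising T favours the endothermic direction — shift to the left.
A catalyst speeds both forward and reverse rates equally; it changes neither Q nor K — no shift from this change.
Only the nonzero effect(s) matter; the net shift is to the left.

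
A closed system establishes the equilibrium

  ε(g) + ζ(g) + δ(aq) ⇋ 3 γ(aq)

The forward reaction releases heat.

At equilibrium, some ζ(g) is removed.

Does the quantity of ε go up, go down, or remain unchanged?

increases

Removing ζ (g), a reactant, drives the reaction to the left.
The net shift is to the left. ε is a reactant, so its amount increases.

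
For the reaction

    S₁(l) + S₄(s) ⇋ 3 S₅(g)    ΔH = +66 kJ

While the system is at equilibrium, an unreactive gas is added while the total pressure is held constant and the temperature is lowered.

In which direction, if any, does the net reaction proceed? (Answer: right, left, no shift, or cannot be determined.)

cannot be determined

Adding inert gas at constant total pressure expands the volume and lowers every reacting partial pressure. With Δn_gas = 3 − 0 = +3, Q moves away from K toward the side with fewer gas moles, so the system shifts toward the side with more gas moles — to the right.
The forward reaction is endothermic. Lowering T favours the exothermic direction — shift to the left.
The individual effects push in opposite directions; without quantitative information the net direction cannot be determined.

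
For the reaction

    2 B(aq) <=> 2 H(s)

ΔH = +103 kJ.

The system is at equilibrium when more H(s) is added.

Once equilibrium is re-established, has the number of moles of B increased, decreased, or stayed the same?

unchanged

H is a pure solid; its activity is 1 regardless of amount, so Q is unaffected — no shift from this change.
No net shift occurs, so the amount of B is unchanged.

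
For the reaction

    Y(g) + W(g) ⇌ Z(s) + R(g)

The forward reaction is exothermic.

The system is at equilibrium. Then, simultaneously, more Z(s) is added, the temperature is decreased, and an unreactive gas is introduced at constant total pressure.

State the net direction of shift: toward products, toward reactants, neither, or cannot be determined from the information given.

Z is a pure solid; its activity is 1 regardless of amount, so Q is unaffected — no shift from this change.
The forward reaction is exothermic. Lowering T favours the exothermic direction — shift to the right.
Adding inert gas at constant total pressure expands the volume and lowers every reacting partial pressure. With Δn_gas = 1 − 2 = -1, Q moves away from K toward the side with fewer gas moles, so the system shifts toward the side with more gas moles — to the left.
The individual effects push in opposite directions; without quantitative information the net direction cannot be determined.

cannot be determined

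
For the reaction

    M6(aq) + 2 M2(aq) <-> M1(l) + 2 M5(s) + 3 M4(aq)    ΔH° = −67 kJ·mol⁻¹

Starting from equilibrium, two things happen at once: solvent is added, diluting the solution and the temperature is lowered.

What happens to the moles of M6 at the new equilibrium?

decreases

Dilution scales every aqueous concentration by the same factor. Δn_aq = 3 − 3 = 0, so Q is unchanged — no shift.
The forward reaction is exothermic. Lowering T favours the exothermic direction — shift to the right.
The net shift is to the right. M6 is a reactant, so its amount decreases.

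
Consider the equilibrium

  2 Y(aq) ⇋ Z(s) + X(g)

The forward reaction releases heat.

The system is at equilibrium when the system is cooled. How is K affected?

increases

K depends on temperature via the van 't Hoff relation. The forward reaction is exothermic, so lowering T increases K.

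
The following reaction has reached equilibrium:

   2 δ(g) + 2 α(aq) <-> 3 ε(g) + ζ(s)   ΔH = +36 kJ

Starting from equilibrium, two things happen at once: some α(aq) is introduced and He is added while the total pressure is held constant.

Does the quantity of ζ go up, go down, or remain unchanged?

increases

Adding α (aq), a reactant, drives the reaction to the right.
Adding inert gas at constant total pressure expands the volume and lowers every reacting partial pressure. With Δn_gas = 3 − 2 = +1, Q moves away from K toward the side with fewer gas moles, so the system shifts toward the side with more gas moles — to the right.
The net shift is to the right. ζ is a product, so its amount increases.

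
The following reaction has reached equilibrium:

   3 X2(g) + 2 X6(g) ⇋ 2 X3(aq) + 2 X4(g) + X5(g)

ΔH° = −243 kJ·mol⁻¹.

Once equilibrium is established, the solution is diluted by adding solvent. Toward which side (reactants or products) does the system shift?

Dilution lowers every aqueous concentration by the same factor. Δn_aq = 2 − 0 = +2, so the system shifts toward the side with more dissolved moles — to the right.

right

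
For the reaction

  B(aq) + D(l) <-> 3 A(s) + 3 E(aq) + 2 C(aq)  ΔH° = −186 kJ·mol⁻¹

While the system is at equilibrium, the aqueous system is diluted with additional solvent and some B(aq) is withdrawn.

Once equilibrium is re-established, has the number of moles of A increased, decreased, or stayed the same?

Dilution lowers every aqueous concentration by the same factor. Δn_aq = 5 − 1 = +4, so the system shifts toward the side with more dissolved moles — to the right.
Removing B (aq), a reactant, drives the reaction to the left.
The two effects oppose each other, so the net shift — and hence the change in A — cannot be determined from the given information.

cannot be determined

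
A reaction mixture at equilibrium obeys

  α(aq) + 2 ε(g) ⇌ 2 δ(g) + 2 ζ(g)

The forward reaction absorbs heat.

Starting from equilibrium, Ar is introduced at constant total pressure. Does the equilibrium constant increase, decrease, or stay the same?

unchanged

The equilibrium constant depends only on temperature. This perturbation may move the position of equilibrium, but since T is unchanged, K itself is unchanged.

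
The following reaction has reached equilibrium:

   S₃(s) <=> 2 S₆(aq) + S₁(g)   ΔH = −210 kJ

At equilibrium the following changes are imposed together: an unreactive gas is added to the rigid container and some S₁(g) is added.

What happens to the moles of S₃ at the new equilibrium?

At constant volume, adding an inert gas leaves every reacting species' partial pressure unchanged, so Q is unchanged — no shift from this change.
Adding S₁ (g), a product, drives the reaction to the left.
The net shift is to the left. S₃ is a reactant, so its amount increases.

increases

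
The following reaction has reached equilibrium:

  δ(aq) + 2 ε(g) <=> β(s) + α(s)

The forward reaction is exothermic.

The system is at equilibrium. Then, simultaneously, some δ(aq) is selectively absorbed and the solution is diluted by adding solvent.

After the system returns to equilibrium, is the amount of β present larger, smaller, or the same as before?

Removing δ (aq), a reactant, drives the reaction to the left.
Dilution lowers every aqueous concentration by the same factor. Δn_aq = 0 − 1 = -1, so the system shifts toward the side with more dissolved moles — to the left.
The net shift is to the left. β is a product, so its amount decreases.

decreases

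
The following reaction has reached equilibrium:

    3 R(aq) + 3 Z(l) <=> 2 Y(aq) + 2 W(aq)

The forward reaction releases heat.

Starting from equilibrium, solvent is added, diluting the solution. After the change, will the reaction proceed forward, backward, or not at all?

right

Dilution lowers every aqueous concentration by the same factor. Δn_aq = 4 − 3 = +1, so the system shifts toward the side with more dissolved moles — to the right.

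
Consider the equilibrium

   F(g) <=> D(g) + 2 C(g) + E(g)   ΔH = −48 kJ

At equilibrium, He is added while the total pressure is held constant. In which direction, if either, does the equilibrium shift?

Adding inert gas at constant total pressure expands the volume and lowers every reacting partial pressure. With Δn_gas = 4 − 1 = +3, Q moves away from K toward the side with fewer gas moles, so the system shifts toward the side with more gas moles — to the right.

right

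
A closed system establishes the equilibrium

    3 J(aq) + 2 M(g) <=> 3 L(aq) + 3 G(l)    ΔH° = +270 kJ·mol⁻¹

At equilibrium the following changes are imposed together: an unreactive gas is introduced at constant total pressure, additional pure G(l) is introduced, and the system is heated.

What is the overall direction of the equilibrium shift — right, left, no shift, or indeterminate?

Adding inert gas at constant total pressure expands the volume and lowers every reacting partial pressure. With Δn_gas = 0 − 2 = -2, Q moves away from K toward the side with fewer gas moles, so the system shifts toward the side with more gas moles — to the left.
G is a pure liquid; its activity is 1 regardless of amount, so Q is unaffected — no shift from this change.
The forward reaction is endothermic. Raising T favours the endothermic direction — shift to the right.
The individual effects push in opposite directions; without quantitative information the net direction cannot be determined.

cannot be determined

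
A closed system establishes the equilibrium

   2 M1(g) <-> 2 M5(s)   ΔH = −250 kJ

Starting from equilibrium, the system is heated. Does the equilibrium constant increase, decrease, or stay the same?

decreases

K depends on temperature via the van 't Hoff relation. The forward reaction is exothermic, so raising T decreases K.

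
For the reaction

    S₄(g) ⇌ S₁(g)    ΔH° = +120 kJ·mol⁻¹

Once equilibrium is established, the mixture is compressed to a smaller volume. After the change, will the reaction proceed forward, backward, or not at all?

no shift

Gas moles: reactants 1, products 1. Δn_gas = 0, so a volume change leaves Q equal to K — no shift from this change.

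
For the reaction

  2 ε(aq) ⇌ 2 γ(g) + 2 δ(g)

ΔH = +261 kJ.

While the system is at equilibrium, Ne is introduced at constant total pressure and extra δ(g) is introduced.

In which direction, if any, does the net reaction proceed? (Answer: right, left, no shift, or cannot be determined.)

cannot be determined

Adding inert gas at constant total pressure expands the volume and lowers every reacting partial pressure. With Δn_gas = 4 − 0 = +4, Q moves away from K toward the side with fewer gas moles, so the system shifts toward the side with more gas moles — to the right.
Adding δ (g), a product, drives the reaction to the left.
The individual effects push in opposite directions; without quantitative information the net direction cannot be determined.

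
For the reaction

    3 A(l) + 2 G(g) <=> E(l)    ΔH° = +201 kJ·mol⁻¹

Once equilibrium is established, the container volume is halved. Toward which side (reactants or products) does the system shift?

right

Gas moles: reactants 2, products 0 (Δn_gas = -2). Compression shifts the system toward the side with fewer moles of gas — to the right.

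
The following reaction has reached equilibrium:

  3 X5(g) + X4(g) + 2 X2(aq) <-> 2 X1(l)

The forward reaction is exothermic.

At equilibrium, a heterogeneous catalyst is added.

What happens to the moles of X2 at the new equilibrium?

unchanged

A catalyst speeds both forward and reverse rates equally; it changes neither Q nor K — no shift from this change.
No net shift occurs, so the amount of X2 is unchanged.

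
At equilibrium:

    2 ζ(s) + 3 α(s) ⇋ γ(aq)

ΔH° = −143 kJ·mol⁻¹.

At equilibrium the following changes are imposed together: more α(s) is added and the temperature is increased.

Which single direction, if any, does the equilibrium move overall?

left

α is a pure solid; its activity is 1 regardless of amount, so Q is unaffected — no shift from this change.
The forward reaction is exothermic. Raising T favours the endothermic direction — shift to the left.
Only the nonzero effect(s) matter; the net shift is to the left.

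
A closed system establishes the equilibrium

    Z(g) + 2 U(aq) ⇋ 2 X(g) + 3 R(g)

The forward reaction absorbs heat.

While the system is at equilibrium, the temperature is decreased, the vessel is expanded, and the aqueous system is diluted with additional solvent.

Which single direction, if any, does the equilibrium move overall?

cannot be determined

The forward reaction is endothermic. Lowering T favours the exothermic direction — shift to the left.
Gas moles: reactants 1, products 5 (Δn_gas = +4). Expansion shifts the system toward the side with more moles of gas — to the right.
Dilution lowers every aqueous concentration by the same factor. Δn_aq = 0 − 2 = -2, so the system shifts toward the side with more dissolved moles — to the left.
The individual effects push in opposite directions; without quantitative information the net direction cannot be determined.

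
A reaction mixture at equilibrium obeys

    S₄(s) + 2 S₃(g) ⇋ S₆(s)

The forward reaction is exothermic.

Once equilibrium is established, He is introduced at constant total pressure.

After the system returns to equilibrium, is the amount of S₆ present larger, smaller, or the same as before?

decreases

Adding inert gas at constant total pressure expands the volume and lowers every reacting partial pressure. With Δn_gas = 0 − 2 = -2, Q moves away from K toward the side with fewer gas moles, so the system shifts toward the side with more gas moles — to the left.
The net shift is to the left. S₆ is a product, so its amount decreases.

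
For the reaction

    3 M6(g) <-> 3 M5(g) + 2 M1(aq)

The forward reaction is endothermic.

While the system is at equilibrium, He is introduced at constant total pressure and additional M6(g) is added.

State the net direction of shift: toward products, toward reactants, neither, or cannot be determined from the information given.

Adding inert gas at constant total pressure expands the volume, scaling every reacting partial pressure by the same factor. Δn_gas = 3 − 3 = 0, so Q is unchanged — no shift.
Adding M6 (g), a reactant, drives the reaction to the right.
Only the nonzero effect(s) matter; the net shift is to the right.

right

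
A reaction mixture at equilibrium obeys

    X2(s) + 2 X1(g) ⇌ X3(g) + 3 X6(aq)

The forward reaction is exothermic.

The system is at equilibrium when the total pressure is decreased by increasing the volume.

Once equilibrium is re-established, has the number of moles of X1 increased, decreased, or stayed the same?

Gas moles: reactants 2, products 1 (Δn_gas = -1). Expansion shifts the system toward the side with more moles of gas — to the left.
The net shift is to the left. X1 is a reactant, so its amount increases.

increases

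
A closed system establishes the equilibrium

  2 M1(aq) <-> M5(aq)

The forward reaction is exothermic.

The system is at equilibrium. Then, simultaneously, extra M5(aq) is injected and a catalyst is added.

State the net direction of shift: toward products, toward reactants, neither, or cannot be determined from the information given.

left

Adding M5 (aq), a product, drives the reaction to the left.
A catalyst speeds both forward and reverse rates equally; it changes neither Q nor K — no shift from this change.
Only the nonzero effect(s) matter; the net shift is to the left.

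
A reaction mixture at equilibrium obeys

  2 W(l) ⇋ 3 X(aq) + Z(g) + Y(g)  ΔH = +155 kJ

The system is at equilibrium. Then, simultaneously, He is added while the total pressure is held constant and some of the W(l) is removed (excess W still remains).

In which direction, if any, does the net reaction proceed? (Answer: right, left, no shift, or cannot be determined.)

Adding inert gas at constant total pressure expands the volume and lowers every reacting partial pressure. With Δn_gas = 2 − 0 = +2, Q moves away from K toward the side with fewer gas moles, so the system shifts toward the side with more gas moles — to the right.
W is a pure liquid; its activity is 1 regardless of amount, so Q is unaffected — no shift from this change.
Only the nonzero effect(s) matter; the net shift is to the right.

right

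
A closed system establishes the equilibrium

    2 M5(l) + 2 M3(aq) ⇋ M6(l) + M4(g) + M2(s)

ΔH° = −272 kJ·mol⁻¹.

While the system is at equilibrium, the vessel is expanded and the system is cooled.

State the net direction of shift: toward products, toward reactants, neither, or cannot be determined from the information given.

right

Gas moles: reactants 0, products 1 (Δn_gas = +1). Expansion shifts the system toward the side with more moles of gas — to the right.
The forward reaction is exothermic. Lowering T favours the exothermic direction — shift to the right.
All effects act in the same direction — net shift to the right.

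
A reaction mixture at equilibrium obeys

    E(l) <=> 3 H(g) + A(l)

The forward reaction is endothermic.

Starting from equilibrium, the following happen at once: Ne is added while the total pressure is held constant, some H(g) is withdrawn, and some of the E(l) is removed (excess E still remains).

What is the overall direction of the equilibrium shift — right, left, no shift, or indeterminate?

right

Adding inert gas at constant total pressure expands the volume and lowers every reacting partial pressure. With Δn_gas = 3 − 0 = +3, Q moves away from K toward the side with fewer gas moles, so the system shifts toward the side with more gas moles — to the right.
Removing H (g), a product, drives the reaction to the right.
E is a pure liquid; its activity is 1 regardless of amount, so Q is unaffected — no shift from this change.
Only the nonzero effect(s) matter; the net shift is to the right.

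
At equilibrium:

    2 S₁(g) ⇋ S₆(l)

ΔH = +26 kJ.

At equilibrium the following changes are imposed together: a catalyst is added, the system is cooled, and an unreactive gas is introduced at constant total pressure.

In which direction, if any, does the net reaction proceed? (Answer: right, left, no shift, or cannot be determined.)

left

A catalyst speeds both forward and reverse rates equally; it changes neither Q nor K — no shift from this change.
The forward reaction is endothermic. Lowering T favours the exothermic direction — shift to the left.
Adding inert gas at constant total pressure expands the volume and lowers every reacting partial pressure. With Δn_gas = 0 − 2 = -2, Q moves away from K toward the side with fewer gas moles, so the system shifts toward the side with more gas moles — to the left.
Only the nonzero effect(s) matter; the net shift is to the left.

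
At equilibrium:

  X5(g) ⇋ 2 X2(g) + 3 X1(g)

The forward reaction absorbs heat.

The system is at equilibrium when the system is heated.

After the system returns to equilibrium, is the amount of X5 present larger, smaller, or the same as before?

decreases

The forward reaction is endothermic. Raising T favours the endothermic direction — shift to the right.
The net shift is to the right. X5 is a reactant, so its amount decreases.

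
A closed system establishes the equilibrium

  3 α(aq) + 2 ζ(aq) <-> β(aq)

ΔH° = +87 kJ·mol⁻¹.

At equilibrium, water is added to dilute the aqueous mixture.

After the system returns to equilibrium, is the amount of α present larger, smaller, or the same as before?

increases

Dilution lowers every aqueous concentration by the same factor. Δn_aq = 1 − 5 = -4, so the system shifts toward the side with more dissolved moles — to the left.
The net shift is to the left. α is a reactant, so its amount increases.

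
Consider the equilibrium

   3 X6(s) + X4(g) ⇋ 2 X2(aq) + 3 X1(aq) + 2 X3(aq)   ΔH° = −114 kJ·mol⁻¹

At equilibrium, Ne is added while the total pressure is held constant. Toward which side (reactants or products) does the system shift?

left

Adding inert gas at constant total pressure expands the volume and lowers every reacting partial pressure. With Δn_gas = 0 − 1 = -1, Q moves away from K toward the side with fewer gas moles, so the system shifts toward the side with more gas moles — to the left.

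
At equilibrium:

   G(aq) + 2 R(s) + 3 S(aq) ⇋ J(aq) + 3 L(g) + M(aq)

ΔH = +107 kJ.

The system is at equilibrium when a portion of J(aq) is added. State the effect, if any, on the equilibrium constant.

The equilibrium constant depends only on temperature. This perturbation may move the position of equilibrium, but since T is unchanged, K itself is unchanged.

unchanged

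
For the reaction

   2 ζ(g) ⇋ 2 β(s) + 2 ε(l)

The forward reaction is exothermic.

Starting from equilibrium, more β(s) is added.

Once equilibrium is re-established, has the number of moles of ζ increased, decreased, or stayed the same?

β is a pure solid; its activity is 1 regardless of amount, so Q is unaffected — no shift from this change.
No net shift occurs, so the amount of ζ is unchanged.

unchanged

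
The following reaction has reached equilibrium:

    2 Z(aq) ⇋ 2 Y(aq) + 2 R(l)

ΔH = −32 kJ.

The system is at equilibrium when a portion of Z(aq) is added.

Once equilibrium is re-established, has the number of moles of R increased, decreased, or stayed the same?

Adding Z (aq), a reactant, drives the reaction to the right.
The net shift is to the right. R is a product, so its amount increases.

increases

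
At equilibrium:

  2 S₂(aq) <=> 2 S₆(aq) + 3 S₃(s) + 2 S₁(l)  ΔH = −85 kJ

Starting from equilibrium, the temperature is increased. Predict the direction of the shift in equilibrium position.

The forward reaction is exothermic. Raising T favours the endothermic direction — shift to the left.

left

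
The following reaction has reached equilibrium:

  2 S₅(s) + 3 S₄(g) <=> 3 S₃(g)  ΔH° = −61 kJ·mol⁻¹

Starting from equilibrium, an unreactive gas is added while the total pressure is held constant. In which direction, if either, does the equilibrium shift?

Adding inert gas at constant total pressure expands the volume, scaling every reacting partial pressure by the same factor. Δn_gas = 3 − 3 = 0, so Q is unchanged — no shift.

no shift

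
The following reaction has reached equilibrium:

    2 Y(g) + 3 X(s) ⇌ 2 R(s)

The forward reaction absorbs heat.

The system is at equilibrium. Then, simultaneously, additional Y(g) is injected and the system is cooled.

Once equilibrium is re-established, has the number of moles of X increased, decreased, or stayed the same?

cannot be determined

Adding Y (g), a reactant, drives the reaction to the right.
The forward reaction is endothermic. Lowering T favours the exothermic direction — shift to the left.
The two effects oppose each other, so the net shift — and hence the change in X — cannot be determined from the given information.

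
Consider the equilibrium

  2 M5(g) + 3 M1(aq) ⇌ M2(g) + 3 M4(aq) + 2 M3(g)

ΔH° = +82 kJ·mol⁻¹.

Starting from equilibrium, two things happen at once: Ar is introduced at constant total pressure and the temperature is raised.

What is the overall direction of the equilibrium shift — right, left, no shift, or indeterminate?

Adding inert gas at constant total pressure expands the volume and lowers every reacting partial pressure. With Δn_gas = 3 − 2 = +1, Q moves away from K toward the side with fewer gas moles, so the system shifts toward the side with more gas moles — to the right.
The forward reaction is endothermic. Raising T favours the endothermic direction — shift to the right.
All effects act in the same direction — net shift to the right.

right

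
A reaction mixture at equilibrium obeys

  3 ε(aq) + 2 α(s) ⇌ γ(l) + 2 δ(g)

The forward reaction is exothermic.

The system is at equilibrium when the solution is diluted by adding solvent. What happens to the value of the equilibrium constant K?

unchanged

The equilibrium constant depends only on temperature. This perturbation may move the position of equilibrium, but since T is unchanged, K itself is unchanged.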